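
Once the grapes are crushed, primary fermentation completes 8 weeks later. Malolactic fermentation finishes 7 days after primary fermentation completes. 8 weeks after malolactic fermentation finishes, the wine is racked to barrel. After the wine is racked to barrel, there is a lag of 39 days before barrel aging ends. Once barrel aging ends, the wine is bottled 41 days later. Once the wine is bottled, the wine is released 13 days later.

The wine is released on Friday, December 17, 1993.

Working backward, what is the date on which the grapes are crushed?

Wednesday, May 19, 1993

The wine is released: Dec 17, 1993.
The wine is bottled: Dec 17, 1993 − 13 days = Dec 4, 1993.
Barrel aging ends: Dec 4, 1993 − 41 days = Oct 24, 1993.
The wine is racked to barrel: Oct 24, 1993 − 39 days = Sep 15, 1993.
Malolactic fermentation finishes: Sep 15, 1993 − 8 weeks = Jul 21, 1993.
Primary fermentation completes: Jul 21, 1993 − 7 days = Jul 14, 1993.
The grapes are crushed: Jul 14, 1993 − 8 weeks = May 19, 1993.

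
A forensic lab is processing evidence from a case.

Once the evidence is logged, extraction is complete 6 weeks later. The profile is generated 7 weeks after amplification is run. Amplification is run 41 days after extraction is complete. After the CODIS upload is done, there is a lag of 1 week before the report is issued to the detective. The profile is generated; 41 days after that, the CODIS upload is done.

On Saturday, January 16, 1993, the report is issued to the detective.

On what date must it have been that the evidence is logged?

Monday, July 20, 1992

The report is issued to the detective: Jan 16, 1993.
The CODIS upload is done: Jan 16, 1993 − 1 week = Jan 9, 1993.
The profile is generated: Jan 9, 1993 − 41 days = Nov 29, 1992.
Amplification is run: Nov 29, 1992 − 7 weeks = Oct 11, 1992.
Extraction is complete: Oct 11, 1992 − 41 days = Aug 31, 1992.
The evidence is logged: Aug 31, 1992 − 6 weeks = Jul 20, 1992.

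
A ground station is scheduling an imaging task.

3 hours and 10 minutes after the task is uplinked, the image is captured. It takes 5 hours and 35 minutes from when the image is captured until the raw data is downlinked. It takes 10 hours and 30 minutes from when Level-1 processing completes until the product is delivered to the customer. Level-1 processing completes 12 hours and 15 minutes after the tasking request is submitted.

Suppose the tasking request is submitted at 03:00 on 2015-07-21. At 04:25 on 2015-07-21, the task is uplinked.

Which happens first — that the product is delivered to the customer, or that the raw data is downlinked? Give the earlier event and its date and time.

The raw data is downlinked — 13:10 on 2015-07-21

The tasking request is submitted: 03:00 Jul 21, 2015.
Level-1 processing completes: 03:00 Jul 21, 2015 + 12h15m = 15:15 Jul 21, 2015.
The product is delivered to the customer: 15:15 Jul 21, 2015 + 10h30m = 01:45 Jul 22, 2015.
The task is uplinked: 04:25 Jul 21, 2015.
The image is captured: 04:25 Jul 21, 2015 + 3h10m = 07:35 Jul 21, 2015.
The raw data is downlinked: 07:35 Jul 21, 2015 + 5h35m = 13:10 Jul 21, 2015.
Comparing: the product is delivered to the customer at 01:45 Jul 22, 2015 vs the raw data is downlinked at 13:10 Jul 21, 2015. Earlier: the raw data is downlinked.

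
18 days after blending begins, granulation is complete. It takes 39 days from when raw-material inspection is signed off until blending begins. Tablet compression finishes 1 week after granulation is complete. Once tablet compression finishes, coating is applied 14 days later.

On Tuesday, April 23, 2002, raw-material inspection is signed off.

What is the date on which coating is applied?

Raw-material inspection is signed off: Apr 23, 2002.
Blending begins: Apr 23, 2002 + 39 days = Jun 1, 2002.
Granulation is complete: Jun 1, 2002 + 18 days = Jun 19, 2002.
Tablet compression finishes: Jun 19, 2002 + 1 week = Jun 26, 2002.
Coating is applied: Jun 26, 2002 + 14 days = Jul 10, 2002.

Wednesday, July 10, 2002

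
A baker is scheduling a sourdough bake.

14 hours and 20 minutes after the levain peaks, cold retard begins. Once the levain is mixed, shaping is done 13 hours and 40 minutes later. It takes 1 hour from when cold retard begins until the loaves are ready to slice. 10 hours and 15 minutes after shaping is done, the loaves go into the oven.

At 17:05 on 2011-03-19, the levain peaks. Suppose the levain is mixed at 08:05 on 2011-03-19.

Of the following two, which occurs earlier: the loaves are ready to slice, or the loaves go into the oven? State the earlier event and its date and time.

The levain peaks: 17:05 Mar 19, 2011.
Cold retard begins: 17:05 Mar 19, 2011 + 14h20m = 07:25 Mar 20, 2011.
The loaves are ready to slice: 07:25 Mar 20, 2011 + 1h = 08:25 Mar 20, 2011.
The levain is mixed: 08:05 Mar 19, 2011.
Shaping is done: 08:05 Mar 19, 2011 + 13h40m = 21:45 Mar 19, 2011.
The loaves go into the oven: 21:45 Mar 19, 2011 + 10h15m = 08:00 Mar 20, 2011.
Comparing: the loaves are ready to slice at 08:25 Mar 20, 2011 vs the loaves go into the oven at 08:00 Mar 20, 2011. Earlier: the loaves go into the oven.

The loaves go into the oven — 08:00 on 2011-03-20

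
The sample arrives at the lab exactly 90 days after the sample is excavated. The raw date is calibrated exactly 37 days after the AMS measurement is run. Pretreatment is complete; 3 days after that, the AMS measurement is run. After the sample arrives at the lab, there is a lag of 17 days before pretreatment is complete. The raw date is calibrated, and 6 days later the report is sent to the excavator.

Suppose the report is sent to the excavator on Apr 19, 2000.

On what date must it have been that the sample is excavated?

The report is sent to the excavator: Apr 19, 2000.
The raw date is calibrated: Apr 19, 2000 − 6 days = Apr 13, 2000.
The AMS measurement is run: Apr 13, 2000 − 37 days = Mar 7, 2000.
Pretreatment is complete: Mar 7, 2000 − 3 days = Mar 4, 2000.
The sample arrives at the lab: Mar 4, 2000 − 17 days = Feb 16, 2000.
The sample is excavated: Feb 16, 2000 − 90 days = Nov 18, 1999.

Nov 18, 1999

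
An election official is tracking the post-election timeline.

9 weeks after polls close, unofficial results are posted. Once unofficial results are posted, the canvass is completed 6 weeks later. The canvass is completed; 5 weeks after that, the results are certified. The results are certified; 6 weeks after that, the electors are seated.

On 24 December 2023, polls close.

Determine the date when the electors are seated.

Polls close: Dec 24, 2023.
Unofficial results are posted: Dec 24, 2023 + 9 weeks = Feb 25, 2024.
The canvass is completed: Feb 25, 2024 + 6 weeks = Apr 7, 2024.
The results are certified: Apr 7, 2024 + 5 weeks = May 12, 2024.
The electors are seated: May 12, 2024 + 6 weeks = Jun 23, 2024.

23 June 2024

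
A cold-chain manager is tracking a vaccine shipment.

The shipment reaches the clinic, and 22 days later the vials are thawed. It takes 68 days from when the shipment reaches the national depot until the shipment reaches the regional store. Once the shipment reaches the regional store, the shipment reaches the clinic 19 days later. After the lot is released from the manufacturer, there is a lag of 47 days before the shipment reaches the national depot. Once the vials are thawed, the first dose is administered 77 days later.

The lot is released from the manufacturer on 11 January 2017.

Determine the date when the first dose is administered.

1 September 2017

The lot is released from the manufacturer: Jan 11, 2017.
The shipment reaches the national depot: Jan 11, 2017 + 47 days = Feb 27, 2017.
The shipment reaches the regional store: Feb 27, 2017 + 68 days = May 6, 2017.
The shipment reaches the clinic: May 6, 2017 + 19 days = May 25, 2017.
The vials are thawed: May 25, 2017 + 22 days = Jun 16, 2017.
The first dose is administered: Jun 16, 2017 + 77 days = Sep 1, 2017.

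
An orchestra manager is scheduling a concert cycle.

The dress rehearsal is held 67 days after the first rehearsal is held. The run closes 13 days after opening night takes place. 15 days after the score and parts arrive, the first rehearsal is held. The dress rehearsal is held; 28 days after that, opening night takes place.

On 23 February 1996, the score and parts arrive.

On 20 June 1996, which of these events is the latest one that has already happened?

The score and parts arrive: Feb 23, 1996.
The first rehearsal is held: Feb 23, 1996 + 15 days = Mar 9, 1996.
The dress rehearsal is held: Mar 9, 1996 + 67 days = May 15, 1996.
Opening night takes place: May 15, 1996 + 28 days = Jun 12, 1996.
The run closes: Jun 12, 1996 + 13 days = Jun 25, 1996.
Jun 20, 1996 falls between when opening night takes place (Jun 12, 1996) and when the run closes (Jun 25, 1996).

Opening night takes place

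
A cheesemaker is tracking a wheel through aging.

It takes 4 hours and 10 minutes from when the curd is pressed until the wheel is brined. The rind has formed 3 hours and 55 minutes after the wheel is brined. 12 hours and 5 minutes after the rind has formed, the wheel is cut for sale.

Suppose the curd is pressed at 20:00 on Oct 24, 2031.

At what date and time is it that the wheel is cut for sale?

The curd is pressed: 20:00 Oct 24, 2031.
The wheel is brined: 20:00 Oct 24, 2031 + 4h10m = 00:10 Oct 25, 2031.
The rind has formed: 00:10 Oct 25, 2031 + 3h55m = 04:05 Oct 25, 2031.
The wheel is cut for sale: 04:05 Oct 25, 2031 + 12h05m = 16:10 Oct 25, 2031.

16:10 on Oct 25, 2031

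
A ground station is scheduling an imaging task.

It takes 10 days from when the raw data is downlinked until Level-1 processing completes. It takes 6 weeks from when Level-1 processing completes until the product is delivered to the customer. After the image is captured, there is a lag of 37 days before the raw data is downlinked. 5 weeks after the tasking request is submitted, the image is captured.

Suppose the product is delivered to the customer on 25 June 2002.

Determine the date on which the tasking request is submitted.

The product is delivered to the customer: Jun 25, 2002.
Level-1 processing completes: Jun 25, 2002 − 6 weeks = May 14, 2002.
The raw data is downlinked: May 14, 2002 − 10 days = May 4, 2002.
The image is captured: May 4, 2002 − 37 days = Mar 28, 2002.
The tasking request is submitted: Mar 28, 2002 − 5 weeks = Feb 21, 2002.

21 February 2002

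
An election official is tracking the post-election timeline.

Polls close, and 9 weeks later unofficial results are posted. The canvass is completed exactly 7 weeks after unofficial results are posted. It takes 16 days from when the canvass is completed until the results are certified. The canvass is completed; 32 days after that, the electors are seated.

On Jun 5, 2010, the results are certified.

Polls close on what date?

The results are certified: Jun 5, 2010.
The canvass is completed: Jun 5, 2010 − 16 days = May 20, 2010.
Unofficial results are posted: May 20, 2010 − 7 weeks = Apr 1, 2010.
Polls close: Apr 1, 2010 − 9 weeks = Jan 28, 2010.

Jan 28, 2010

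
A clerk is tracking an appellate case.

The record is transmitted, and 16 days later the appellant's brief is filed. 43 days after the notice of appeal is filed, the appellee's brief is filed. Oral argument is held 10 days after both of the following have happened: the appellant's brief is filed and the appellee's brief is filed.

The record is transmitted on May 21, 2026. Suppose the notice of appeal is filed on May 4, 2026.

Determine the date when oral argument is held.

June 26, 2026

The record is transmitted: May 21, 2026.
The appellant's brief is filed: May 21, 2026 + 16 days = Jun 6, 2026.
The notice of appeal is filed: May 4, 2026.
The appellee's brief is filed: May 4, 2026 + 43 days = Jun 16, 2026.
Both prerequisites met — the appellant's brief is filed (Jun 6, 2026), the appellee's brief is filed (Jun 16, 2026); the later is Jun 16, 2026.
Oral argument is held: Jun 16, 2026 + 10 days = Jun 26, 2026.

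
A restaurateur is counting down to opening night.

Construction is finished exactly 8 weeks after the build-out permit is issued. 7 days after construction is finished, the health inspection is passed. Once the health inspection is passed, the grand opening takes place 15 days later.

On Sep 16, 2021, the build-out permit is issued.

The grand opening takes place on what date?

Dec 3, 2021

The build-out permit is issued: Sep 16, 2021.
Construction is finished: Sep 16, 2021 + 8 weeks = Nov 11, 2021.
The health inspection is passed: Nov 11, 2021 + 7 days = Nov 18, 2021.
The grand opening takes place: Nov 18, 2021 + 15 days = Dec 3, 2021.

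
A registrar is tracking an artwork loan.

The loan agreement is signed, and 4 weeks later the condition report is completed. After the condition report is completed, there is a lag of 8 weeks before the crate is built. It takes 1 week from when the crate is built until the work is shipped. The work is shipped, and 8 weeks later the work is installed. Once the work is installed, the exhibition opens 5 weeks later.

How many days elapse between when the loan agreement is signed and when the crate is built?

84 days

Causal path: the loan agreement is signed → the condition report is completed → the crate is built.
Total delay along the path: 4 + 8 weeks = 12 weeks = 84 days.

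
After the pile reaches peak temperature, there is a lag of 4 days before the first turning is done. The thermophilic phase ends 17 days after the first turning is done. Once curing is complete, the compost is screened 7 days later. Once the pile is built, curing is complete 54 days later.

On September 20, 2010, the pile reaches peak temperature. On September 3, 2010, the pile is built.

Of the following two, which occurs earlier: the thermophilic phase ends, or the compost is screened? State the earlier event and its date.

The thermophilic phase ends — October 11, 2010

The pile reaches peak temperature: Sep 20, 2010.
The first turning is done: Sep 20, 2010 + 4 days = Sep 24, 2010.
The thermophilic phase ends: Sep 24, 2010 + 17 days = Oct 11, 2010.
The pile is built: Sep 3, 2010.
Curing is complete: Sep 3, 2010 + 54 days = Oct 27, 2010.
The compost is screened: Oct 27, 2010 + 7 days = Nov 3, 2010.
Comparing: the thermophilic phase ends on Oct 11, 2010 vs the compost is screened on Nov 3, 2010. Earlier: the thermophilic phase ends.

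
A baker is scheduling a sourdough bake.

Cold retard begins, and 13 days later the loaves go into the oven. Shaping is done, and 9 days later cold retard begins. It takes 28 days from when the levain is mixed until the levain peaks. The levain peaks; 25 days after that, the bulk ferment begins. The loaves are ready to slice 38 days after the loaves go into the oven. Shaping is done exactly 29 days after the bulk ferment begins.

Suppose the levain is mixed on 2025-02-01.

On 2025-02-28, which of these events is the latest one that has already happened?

The levain is mixed: Feb 1, 2025.
The levain peaks: Feb 1, 2025 + 28 days = Mar 1, 2025.
The bulk ferment begins: Mar 1, 2025 + 25 days = Mar 26, 2025.
Shaping is done: Mar 26, 2025 + 29 days = Apr 24, 2025.
Cold retard begins: Apr 24, 2025 + 9 days = May 3, 2025.
The loaves go into the oven: May 3, 2025 + 13 days = May 16, 2025.
The loaves are ready to slice: May 16, 2025 + 38 days = Jun 23, 2025.
Feb 28, 2025 falls between when the levain is mixed (Feb 1, 2025) and when the levain peaks (Mar 1, 2025).

The levain is mixed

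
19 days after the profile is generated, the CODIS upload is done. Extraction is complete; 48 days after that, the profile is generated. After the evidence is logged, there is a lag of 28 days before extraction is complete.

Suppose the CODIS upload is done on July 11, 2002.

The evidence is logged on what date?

April 7, 2002

The CODIS upload is done: Jul 11, 2002.
The profile is generated: Jul 11, 2002 − 19 days = Jun 22, 2002.
Extraction is complete: Jun 22, 2002 − 48 days = May 5, 2002.
The evidence is logged: May 5, 2002 − 28 days = Apr 7, 2002.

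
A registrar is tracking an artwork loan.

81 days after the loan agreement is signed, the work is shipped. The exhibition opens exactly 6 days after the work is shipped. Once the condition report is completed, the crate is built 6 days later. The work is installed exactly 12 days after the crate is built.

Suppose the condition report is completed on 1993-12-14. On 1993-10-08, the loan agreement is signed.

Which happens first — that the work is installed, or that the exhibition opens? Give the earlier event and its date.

The condition report is completed: Dec 14, 1993.
The crate is built: Dec 14, 1993 + 6 days = Dec 20, 1993.
The work is installed: Dec 20, 1993 + 12 days = Jan 1, 1994.
The loan agreement is signed: Oct 8, 1993.
The work is shipped: Oct 8, 1993 + 81 days = Dec 28, 1993.
The exhibition opens: Dec 28, 1993 + 6 days = Jan 3, 1994.
Comparing: the work is installed on Jan 1, 1994 vs the exhibition opens on Jan 3, 1994. Earlier: the work is installed.

The work is installed — 1994-01-01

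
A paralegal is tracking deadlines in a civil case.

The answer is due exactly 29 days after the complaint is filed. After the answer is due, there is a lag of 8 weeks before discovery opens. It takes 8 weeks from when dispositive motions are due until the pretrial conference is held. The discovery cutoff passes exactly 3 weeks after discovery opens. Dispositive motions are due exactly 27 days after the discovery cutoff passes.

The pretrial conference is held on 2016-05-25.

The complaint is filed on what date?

2015-11-18

The pretrial conference is held: May 25, 2016.
Dispositive motions are due: May 25, 2016 − 8 weeks = Mar 30, 2016.
The discovery cutoff passes: Mar 30, 2016 − 27 days = Mar 3, 2016.
Discovery opens: Mar 3, 2016 − 3 weeks = Feb 11, 2016.
The answer is due: Feb 11, 2016 − 8 weeks = Dec 17, 2015.
The complaint is filed: Dec 17, 2015 − 29 days = Nov 18, 2015.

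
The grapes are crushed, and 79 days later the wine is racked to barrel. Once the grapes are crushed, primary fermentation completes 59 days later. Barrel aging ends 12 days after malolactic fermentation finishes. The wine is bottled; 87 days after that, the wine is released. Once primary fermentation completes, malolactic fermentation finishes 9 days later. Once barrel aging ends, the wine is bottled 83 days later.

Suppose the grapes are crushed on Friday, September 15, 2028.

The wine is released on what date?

The grapes are crushed: Sep 15, 2028.
Primary fermentation completes: Sep 15, 2028 + 59 days = Nov 13, 2028.
Malolactic fermentation finishes: Nov 13, 2028 + 9 days = Nov 22, 2028.
Barrel aging ends: Nov 22, 2028 + 12 days = Dec 4, 2028.
The wine is bottled: Dec 4, 2028 + 83 days = Feb 25, 2029.
The wine is released: Feb 25, 2029 + 87 days = May 23, 2029.

Wednesday, May 23, 2029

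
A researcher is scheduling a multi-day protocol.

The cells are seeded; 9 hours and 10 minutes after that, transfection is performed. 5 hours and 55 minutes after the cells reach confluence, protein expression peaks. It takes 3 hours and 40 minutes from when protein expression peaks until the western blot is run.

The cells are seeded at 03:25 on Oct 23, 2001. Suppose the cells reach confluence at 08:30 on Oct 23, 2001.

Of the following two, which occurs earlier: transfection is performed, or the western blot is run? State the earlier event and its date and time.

The cells are seeded: 03:25 Oct 23, 2001.
Transfection is performed: 03:25 Oct 23, 2001 + 9h10m = 12:35 Oct 23, 2001.
The cells reach confluence: 08:30 Oct 23, 2001.
Protein expression peaks: 08:30 Oct 23, 2001 + 5h55m = 14:25 Oct 23, 2001.
The western blot is run: 14:25 Oct 23, 2001 + 3h40m = 18:05 Oct 23, 2001.
Comparing: transfection is performed at 12:35 Oct 23, 2001 vs the western blot is run at 18:05 Oct 23, 2001. Earlier: transfection is performed.

Transfection is performed — 12:35 on Oct 23, 2001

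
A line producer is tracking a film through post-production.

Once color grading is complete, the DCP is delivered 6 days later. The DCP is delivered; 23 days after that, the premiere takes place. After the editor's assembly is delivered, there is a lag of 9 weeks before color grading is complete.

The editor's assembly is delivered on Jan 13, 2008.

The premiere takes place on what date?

Apr 14, 2008

The editor's assembly is delivered: Jan 13, 2008.
Color grading is complete: Jan 13, 2008 + 9 weeks = Mar 16, 2008.
The DCP is delivered: Mar 16, 2008 + 6 days = Mar 22, 2008.
The premiere takes place: Mar 22, 2008 + 23 days = Apr 14, 2008.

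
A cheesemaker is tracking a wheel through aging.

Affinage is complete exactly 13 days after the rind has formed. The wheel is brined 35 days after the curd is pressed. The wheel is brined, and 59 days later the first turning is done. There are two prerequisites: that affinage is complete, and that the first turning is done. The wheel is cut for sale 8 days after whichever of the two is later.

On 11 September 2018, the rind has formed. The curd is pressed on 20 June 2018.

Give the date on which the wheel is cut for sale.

The rind has formed: Sep 11, 2018.
Affinage is complete: Sep 11, 2018 + 13 days = Sep 24, 2018.
The curd is pressed: Jun 20, 2018.
The wheel is brined: Jun 20, 2018 + 35 days = Jul 25, 2018.
The first turning is done: Jul 25, 2018 + 59 days = Sep 22, 2018.
Both prerequisites met — affinage is complete (Sep 24, 2018), the first turning is done (Sep 22, 2018); the later is Sep 24, 2018.
The wheel is cut for sale: Sep 24, 2018 + 8 days = Oct 2, 2018.

2 October 2018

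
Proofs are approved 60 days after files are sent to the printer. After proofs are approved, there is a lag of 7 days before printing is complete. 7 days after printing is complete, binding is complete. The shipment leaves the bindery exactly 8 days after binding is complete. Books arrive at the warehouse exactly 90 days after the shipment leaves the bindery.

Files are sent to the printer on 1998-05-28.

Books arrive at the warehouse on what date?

1998-11-16

Files are sent to the printer: May 28, 1998.
Proofs are approved: May 28, 1998 + 60 days = Jul 27, 1998.
Printing is complete: Jul 27, 1998 + 7 days = Aug 3, 1998.
Binding is complete: Aug 3, 1998 + 7 days = Aug 10, 1998.
The shipment leaves the bindery: Aug 10, 1998 + 8 days = Aug 18, 1998.
Books arrive at the warehouse: Aug 18, 1998 + 90 days = Nov 16, 1998.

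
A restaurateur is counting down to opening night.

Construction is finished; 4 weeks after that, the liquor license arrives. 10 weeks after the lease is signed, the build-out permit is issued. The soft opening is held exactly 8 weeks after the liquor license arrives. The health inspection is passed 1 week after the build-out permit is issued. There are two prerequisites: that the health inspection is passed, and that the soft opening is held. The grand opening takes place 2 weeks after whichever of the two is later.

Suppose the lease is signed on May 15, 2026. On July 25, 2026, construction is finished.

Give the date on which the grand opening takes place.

October 31, 2026

The lease is signed: May 15, 2026.
The build-out permit is issued: May 15, 2026 + 10 weeks = Jul 24, 2026.
The health inspection is passed: Jul 24, 2026 + 1 week = Jul 31, 2026.
Construction is finished: Jul 25, 2026.
The liquor license arrives: Jul 25, 2026 + 4 weeks = Aug 22, 2026.
The soft opening is held: Aug 22, 2026 + 8 weeks = Oct 17, 2026.
Both prerequisites met — the health inspection is passed (Jul 31, 2026), the soft opening is held (Oct 17, 2026); the later is Oct 17, 2026.
The grand opening takes place: Oct 17, 2026 + 2 weeks = Oct 31, 2026.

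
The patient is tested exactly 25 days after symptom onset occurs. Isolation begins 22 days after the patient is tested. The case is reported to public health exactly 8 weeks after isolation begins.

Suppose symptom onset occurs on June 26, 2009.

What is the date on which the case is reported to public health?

Symptom onset occurs: Jun 26, 2009.
The patient is tested: Jun 26, 2009 + 25 days = Jul 21, 2009.
Isolation begins: Jul 21, 2009 + 22 days = Aug 12, 2009.
The case is reported to public health: Aug 12, 2009 + 8 weeks = Oct 7, 2009.

October 7, 2009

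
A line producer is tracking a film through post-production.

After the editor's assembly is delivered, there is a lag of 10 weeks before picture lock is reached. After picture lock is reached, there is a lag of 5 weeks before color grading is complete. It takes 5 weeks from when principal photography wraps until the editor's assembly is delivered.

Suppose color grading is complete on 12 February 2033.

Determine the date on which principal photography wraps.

25 September 2032

Color grading is complete: Feb 12, 2033.
Picture lock is reached: Feb 12, 2033 − 5 weeks = Jan 8, 2033.
The editor's assembly is delivered: Jan 8, 2033 − 10 weeks = Oct 30, 2032.
Principal photography wraps: Oct 30, 2032 − 5 weeks = Sep 25, 2032.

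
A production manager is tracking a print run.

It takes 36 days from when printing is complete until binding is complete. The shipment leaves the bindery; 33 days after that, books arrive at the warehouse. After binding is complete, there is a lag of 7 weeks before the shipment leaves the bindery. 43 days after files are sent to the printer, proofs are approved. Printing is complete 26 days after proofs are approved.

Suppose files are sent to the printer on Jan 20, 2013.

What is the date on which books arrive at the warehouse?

Files are sent to the printer: Jan 20, 2013.
Proofs are approved: Jan 20, 2013 + 43 days = Mar 4, 2013.
Printing is complete: Mar 4, 2013 + 26 days = Mar 30, 2013.
Binding is complete: Mar 30, 2013 + 36 days = May 5, 2013.
The shipment leaves the bindery: May 5, 2013 + 7 weeks = Jun 23, 2013.
Books arrive at the warehouse: Jun 23, 2013 + 33 days = Jul 26, 2013.

Jul 26, 2013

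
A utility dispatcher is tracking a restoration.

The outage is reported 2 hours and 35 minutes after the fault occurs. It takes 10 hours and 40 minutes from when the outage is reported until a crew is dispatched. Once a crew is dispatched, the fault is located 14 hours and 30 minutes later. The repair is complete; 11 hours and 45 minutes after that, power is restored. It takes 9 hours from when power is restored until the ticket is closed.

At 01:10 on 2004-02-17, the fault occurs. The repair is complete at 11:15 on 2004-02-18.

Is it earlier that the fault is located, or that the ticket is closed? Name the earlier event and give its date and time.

The fault is located — 04:55 on 2004-02-18

The fault occurs: 01:10 Feb 17, 2004.
The outage is reported: 01:10 Feb 17, 2004 + 2h35m = 03:45 Feb 17, 2004.
A crew is dispatched: 03:45 Feb 17, 2004 + 10h40m = 14:25 Feb 17, 2004.
The fault is located: 14:25 Feb 17, 2004 + 14h30m = 04:55 Feb 18, 2004.
The repair is complete: 11:15 Feb 18, 2004.
Power is restored: 11:15 Feb 18, 2004 + 11h45m = 23:00 Feb 18, 2004.
The ticket is closed: 23:00 Feb 18, 2004 + 9h = 08:00 Feb 19, 2004.
Comparing: the fault is located at 04:55 Feb 18, 2004 vs the ticket is closed at 08:00 Feb 19, 2004. Earlier: the fault is located.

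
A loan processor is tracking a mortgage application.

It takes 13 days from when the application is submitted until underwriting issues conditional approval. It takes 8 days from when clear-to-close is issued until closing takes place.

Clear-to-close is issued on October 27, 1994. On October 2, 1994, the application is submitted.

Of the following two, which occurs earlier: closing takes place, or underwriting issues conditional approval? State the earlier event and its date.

Underwriting issues conditional approval — October 15, 1994

Clear-to-close is issued: Oct 27, 1994.
Closing takes place: Oct 27, 1994 + 8 days = Nov 4, 1994.
The application is submitted: Oct 2, 1994.
Underwriting issues conditional approval: Oct 2, 1994 + 13 days = Oct 15, 1994.
Comparing: closing takes place on Nov 4, 1994 vs underwriting issues conditional approval on Oct 15, 1994. Earlier: underwriting issues conditional approval.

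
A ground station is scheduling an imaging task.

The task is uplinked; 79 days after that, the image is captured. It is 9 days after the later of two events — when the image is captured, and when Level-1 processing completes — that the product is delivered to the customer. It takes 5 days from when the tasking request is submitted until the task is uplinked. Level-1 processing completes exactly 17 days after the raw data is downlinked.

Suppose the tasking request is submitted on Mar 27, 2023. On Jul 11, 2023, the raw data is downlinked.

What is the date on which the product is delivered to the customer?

The tasking request is submitted: Mar 27, 2023.
The task is uplinked: Mar 27, 2023 + 5 days = Apr 1, 2023.
The image is captured: Apr 1, 2023 + 79 days = Jun 19, 2023.
The raw data is downlinked: Jul 11, 2023.
Level-1 processing completes: Jul 11, 2023 + 17 days = Jul 28, 2023.
Both prerequisites met — the image is captured (Jun 19, 2023), Level-1 processing completes (Jul 28, 2023); the later is Jul 28, 2023.
The product is delivered to the customer: Jul 28, 2023 + 9 days = Aug 6, 2023.

Aug 6, 2023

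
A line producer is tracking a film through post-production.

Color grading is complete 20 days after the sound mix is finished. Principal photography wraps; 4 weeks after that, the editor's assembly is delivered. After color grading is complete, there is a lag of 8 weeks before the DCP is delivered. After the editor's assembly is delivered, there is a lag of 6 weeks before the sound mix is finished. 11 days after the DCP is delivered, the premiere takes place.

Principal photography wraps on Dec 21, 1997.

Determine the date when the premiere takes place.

Principal photography wraps: Dec 21, 1997.
The editor's assembly is delivered: Dec 21, 1997 + 4 weeks = Jan 18, 1998.
The sound mix is finished: Jan 18, 1998 + 6 weeks = Mar 1, 1998.
Color grading is complete: Mar 1, 1998 + 20 days = Mar 21, 1998.
The DCP is delivered: Mar 21, 1998 + 8 weeks = May 16, 1998.
The premiere takes place: May 16, 1998 + 11 days = May 27, 1998.

May 27, 1998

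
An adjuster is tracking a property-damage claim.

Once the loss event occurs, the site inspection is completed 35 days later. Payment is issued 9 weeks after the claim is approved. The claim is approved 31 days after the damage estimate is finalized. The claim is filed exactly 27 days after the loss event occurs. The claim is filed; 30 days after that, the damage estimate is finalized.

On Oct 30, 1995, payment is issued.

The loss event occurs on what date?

Payment is issued: Oct 30, 1995.
The claim is approved: Oct 30, 1995 − 9 weeks = Aug 28, 1995.
The damage estimate is finalized: Aug 28, 1995 − 31 days = Jul 28, 1995.
The claim is filed: Jul 28, 1995 − 30 days = Jun 28, 1995.
The loss event occurs: Jun 28, 1995 − 27 days = Jun 1, 1995.

Jun 1, 1995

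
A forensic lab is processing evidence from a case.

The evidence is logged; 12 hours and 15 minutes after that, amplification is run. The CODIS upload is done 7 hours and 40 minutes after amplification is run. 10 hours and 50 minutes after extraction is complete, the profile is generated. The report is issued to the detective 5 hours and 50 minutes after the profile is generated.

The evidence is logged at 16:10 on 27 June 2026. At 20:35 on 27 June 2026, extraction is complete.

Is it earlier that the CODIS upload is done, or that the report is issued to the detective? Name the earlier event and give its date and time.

The evidence is logged: 16:10 Jun 27, 2026.
Amplification is run: 16:10 Jun 27, 2026 + 12h15m = 04:25 Jun 28, 2026.
The CODIS upload is done: 04:25 Jun 28, 2026 + 7h40m = 12:05 Jun 28, 2026.
Extraction is complete: 20:35 Jun 27, 2026.
The profile is generated: 20:35 Jun 27, 2026 + 10h50m = 07:25 Jun 28, 2026.
The report is issued to the detective: 07:25 Jun 28, 2026 + 5h50m = 13:15 Jun 28, 2026.
Comparing: the CODIS upload is done at 12:05 Jun 28, 2026 vs the report is issued to the detective at 13:15 Jun 28, 2026. Earlier: the CODIS upload is done.

The CODIS upload is done — 12:05 on 28 June 2026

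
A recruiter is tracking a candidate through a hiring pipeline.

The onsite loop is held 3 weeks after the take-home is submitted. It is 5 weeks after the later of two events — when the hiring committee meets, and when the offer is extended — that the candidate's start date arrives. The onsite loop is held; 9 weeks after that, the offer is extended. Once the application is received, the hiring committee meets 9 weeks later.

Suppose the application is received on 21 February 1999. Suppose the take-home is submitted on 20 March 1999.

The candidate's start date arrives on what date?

The application is received: Feb 21, 1999.
The hiring committee meets: Feb 21, 1999 + 9 weeks = Apr 25, 1999.
The take-home is submitted: Mar 20, 1999.
The onsite loop is held: Mar 20, 1999 + 3 weeks = Apr 10, 1999.
The offer is extended: Apr 10, 1999 + 9 weeks = Jun 12, 1999.
Both prerequisites met — the hiring committee meets (Apr 25, 1999), the offer is extended (Jun 12, 1999); the later is Jun 12, 1999.
The candidate's start date arrives: Jun 12, 1999 + 5 weeks = Jul 17, 1999.

17 July 1999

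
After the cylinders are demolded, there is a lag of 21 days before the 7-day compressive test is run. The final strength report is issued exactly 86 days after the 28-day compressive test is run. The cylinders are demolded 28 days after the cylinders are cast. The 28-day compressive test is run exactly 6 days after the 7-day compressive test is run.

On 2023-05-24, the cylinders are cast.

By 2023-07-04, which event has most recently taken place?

The cylinders are demolded

The cylinders are cast: May 24, 2023.
The cylinders are demolded: May 24, 2023 + 28 days = Jun 21, 2023.
The 7-day compressive test is run: Jun 21, 2023 + 21 days = Jul 12, 2023.
The 28-day compressive test is run: Jul 12, 2023 + 6 days = Jul 18, 2023.
The final strength report is issued: Jul 18, 2023 + 86 days = Oct 12, 2023.
Jul 4, 2023 falls between when the cylinders are demolded (Jun 21, 2023) and when the 7-day compressive test is run (Jul 12, 2023).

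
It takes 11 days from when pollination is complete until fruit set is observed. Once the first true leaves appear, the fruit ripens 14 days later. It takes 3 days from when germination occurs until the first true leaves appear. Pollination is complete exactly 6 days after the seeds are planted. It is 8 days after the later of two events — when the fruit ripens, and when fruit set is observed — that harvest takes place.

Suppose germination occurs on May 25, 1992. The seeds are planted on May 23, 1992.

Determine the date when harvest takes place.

June 19, 1992

Germination occurs: May 25, 1992.
The first true leaves appear: May 25, 1992 + 3 days = May 28, 1992.
The fruit ripens: May 28, 1992 + 14 days = Jun 11, 1992.
The seeds are planted: May 23, 1992.
Pollination is complete: May 23, 1992 + 6 days = May 29, 1992.
Fruit set is observed: May 29, 1992 + 11 days = Jun 9, 1992.
Both prerequisites met — the fruit ripens (Jun 11, 1992), fruit set is observed (Jun 9, 1992); the later is Jun 11, 1992.
Harvest takes place: Jun 11, 1992 + 8 days = Jun 19, 1992.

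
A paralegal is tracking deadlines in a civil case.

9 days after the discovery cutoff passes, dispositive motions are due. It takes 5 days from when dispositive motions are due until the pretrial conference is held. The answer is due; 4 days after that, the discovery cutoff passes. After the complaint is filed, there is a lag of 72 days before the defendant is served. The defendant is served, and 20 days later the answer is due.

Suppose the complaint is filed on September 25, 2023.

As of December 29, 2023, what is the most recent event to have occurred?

The complaint is filed: Sep 25, 2023.
The defendant is served: Sep 25, 2023 + 72 days = Dec 6, 2023.
The answer is due: Dec 6, 2023 + 20 days = Dec 26, 2023.
The discovery cutoff passes: Dec 26, 2023 + 4 days = Dec 30, 2023.
Dispositive motions are due: Dec 30, 2023 + 9 days = Jan 8, 2024.
The pretrial conference is held: Jan 8, 2024 + 5 days = Jan 13, 2024.
Dec 29, 2023 falls between when the answer is due (Dec 26, 2023) and when the discovery cutoff passes (Dec 30, 2023).

The answer is due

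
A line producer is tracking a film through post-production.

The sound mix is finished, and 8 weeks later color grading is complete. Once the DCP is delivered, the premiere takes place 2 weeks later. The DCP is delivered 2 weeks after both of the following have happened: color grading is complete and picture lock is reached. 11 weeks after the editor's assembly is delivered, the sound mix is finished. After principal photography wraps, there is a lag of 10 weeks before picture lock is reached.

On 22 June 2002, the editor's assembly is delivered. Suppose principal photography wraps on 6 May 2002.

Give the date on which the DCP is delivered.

The editor's assembly is delivered: Jun 22, 2002.
The sound mix is finished: Jun 22, 2002 + 11 weeks = Sep 7, 2002.
Color grading is complete: Sep 7, 2002 + 8 weeks = Nov 2, 2002.
Principal photography wraps: May 6, 2002.
Picture lock is reached: May 6, 2002 + 10 weeks = Jul 15, 2002.
Both prerequisites met — color grading is complete (Nov 2, 2002), picture lock is reached (Jul 15, 2002); the later is Nov 2, 2002.
The DCP is delivered: Nov 2, 2002 + 2 weeks = Nov 16, 2002.

16 November 2002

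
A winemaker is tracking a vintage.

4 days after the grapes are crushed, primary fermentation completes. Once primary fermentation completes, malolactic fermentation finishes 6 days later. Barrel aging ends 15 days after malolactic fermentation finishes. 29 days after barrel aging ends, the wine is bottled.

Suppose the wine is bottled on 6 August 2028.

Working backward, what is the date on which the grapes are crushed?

13 June 2028

The wine is bottled: Aug 6, 2028.
Barrel aging ends: Aug 6, 2028 − 29 days = Jul 8, 2028.
Malolactic fermentation finishes: Jul 8, 2028 − 15 days = Jun 23, 2028.
Primary fermentation completes: Jun 23, 2028 − 6 days = Jun 17, 2028.
The grapes are crushed: Jun 17, 2028 − 4 days = Jun 13, 2028.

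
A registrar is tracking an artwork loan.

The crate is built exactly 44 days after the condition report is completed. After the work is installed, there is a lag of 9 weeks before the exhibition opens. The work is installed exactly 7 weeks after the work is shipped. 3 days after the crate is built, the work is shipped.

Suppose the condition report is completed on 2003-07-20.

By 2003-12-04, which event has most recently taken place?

The condition report is completed: Jul 20, 2003.
The crate is built: Jul 20, 2003 + 44 days = Sep 2, 2003.
The work is shipped: Sep 2, 2003 + 3 days = Sep 5, 2003.
The work is installed: Sep 5, 2003 + 7 weeks = Oct 24, 2003.
The exhibition opens: Oct 24, 2003 + 9 weeks = Dec 26, 2003.
Dec 4, 2003 falls between when the work is installed (Oct 24, 2003) and when the exhibition opens (Dec 26, 2003).

The work is installed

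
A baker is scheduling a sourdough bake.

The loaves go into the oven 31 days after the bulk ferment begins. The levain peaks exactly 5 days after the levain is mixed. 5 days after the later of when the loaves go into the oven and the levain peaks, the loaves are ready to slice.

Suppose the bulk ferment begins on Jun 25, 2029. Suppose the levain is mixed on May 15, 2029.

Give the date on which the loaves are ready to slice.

The bulk ferment begins: Jun 25, 2029.
The loaves go into the oven: Jun 25, 2029 + 31 days = Jul 26, 2029.
The levain is mixed: May 15, 2029.
The levain peaks: May 15, 2029 + 5 days = May 20, 2029.
Both prerequisites met — the loaves go into the oven (Jul 26, 2029), the levain peaks (May 20, 2029); the later is Jul 26, 2029.
The loaves are ready to slice: Jul 26, 2029 + 5 days = Jul 31, 2029.

Jul 31, 2029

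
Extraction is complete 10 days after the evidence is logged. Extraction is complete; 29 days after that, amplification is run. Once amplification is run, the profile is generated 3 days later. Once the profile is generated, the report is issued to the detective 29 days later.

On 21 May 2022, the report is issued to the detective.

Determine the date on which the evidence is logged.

The report is issued to the detective: May 21, 2022.
The profile is generated: May 21, 2022 − 29 days = Apr 22, 2022.
Amplification is run: Apr 22, 2022 − 3 days = Apr 19, 2022.
Extraction is complete: Apr 19, 2022 − 29 days = Mar 21, 2022.
The evidence is logged: Mar 21, 2022 − 10 days = Mar 11, 2022.

11 March 2022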